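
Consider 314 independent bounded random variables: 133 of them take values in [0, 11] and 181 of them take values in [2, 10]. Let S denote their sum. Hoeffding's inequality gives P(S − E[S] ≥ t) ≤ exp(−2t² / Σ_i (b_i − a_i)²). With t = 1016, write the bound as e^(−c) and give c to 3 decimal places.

74.593

Σ(b_i − a_i)² = 133·11² + 181·8² = 27677.
c = 2t² / 27677 = 2·1016² / 27677 = 74.5931.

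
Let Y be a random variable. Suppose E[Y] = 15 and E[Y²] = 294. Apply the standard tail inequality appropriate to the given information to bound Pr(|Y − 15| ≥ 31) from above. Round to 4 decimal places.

0.0718

The first two moments determine the variance, so Chebyshev's inequality is the sharpest standard bound available.
Var(Y) = E[Y²] − (E[Y])² = 294 − 225 = 69.
Chebyshev's inequality: Pr(|Y − μ| ≥ t) ≤ Var(Y)/t² = 69/961 = 0.0718.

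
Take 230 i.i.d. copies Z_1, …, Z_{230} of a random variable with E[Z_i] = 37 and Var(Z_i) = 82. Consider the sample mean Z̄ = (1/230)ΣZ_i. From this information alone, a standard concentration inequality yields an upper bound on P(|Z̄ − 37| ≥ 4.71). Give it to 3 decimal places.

0.016

With mean and variance of each term known, Chebyshev's inequality bounds the deviation of the sum (or sample mean).
Var(Z̄) = Var(Z_i)/n = 82/230 = 0.35652.
Chebyshev: P(|Z̄ − 37| ≥ 4.71) ≤ Var(Z̄)/(4.71)² = 82/(230·4.71²) = 0.0161.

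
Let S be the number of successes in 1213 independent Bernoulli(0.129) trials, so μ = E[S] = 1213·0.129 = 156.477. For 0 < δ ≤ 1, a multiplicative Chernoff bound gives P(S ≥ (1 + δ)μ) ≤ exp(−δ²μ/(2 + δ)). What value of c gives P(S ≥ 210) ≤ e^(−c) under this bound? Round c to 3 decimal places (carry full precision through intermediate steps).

7.817

Write 210 = (1 + δ)μ, so δ = 210/156.477 − 1 = 0.3420503…
Then the exponent is δ²μ/(2 + δ) = (210 − μ)² / (μ·(2 + δ)) = 7.816893.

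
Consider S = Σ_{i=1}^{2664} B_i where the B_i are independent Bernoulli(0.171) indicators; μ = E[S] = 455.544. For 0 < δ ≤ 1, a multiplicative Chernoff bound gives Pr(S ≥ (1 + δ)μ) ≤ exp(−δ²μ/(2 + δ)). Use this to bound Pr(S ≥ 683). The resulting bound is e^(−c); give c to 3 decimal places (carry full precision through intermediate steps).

45.441

Write 683 = (1 + δ)μ, so δ = 683/455.544 − 1 = 0.4993063…
Then the exponent is δ²μ/(2 + δ) = (683 − μ)² / (μ·(2 + δ)) = 45.440696.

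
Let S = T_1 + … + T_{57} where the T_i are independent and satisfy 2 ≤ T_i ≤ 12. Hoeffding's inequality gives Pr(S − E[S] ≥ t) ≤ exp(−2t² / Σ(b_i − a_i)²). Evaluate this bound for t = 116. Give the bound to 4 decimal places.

0.0089

Σ(b_i − a_i)² = 57·(10)² = 5700.
Exponent = 2·116²/5700 = 4.7214.
Bound = exp(−4.7214) = 0.00890.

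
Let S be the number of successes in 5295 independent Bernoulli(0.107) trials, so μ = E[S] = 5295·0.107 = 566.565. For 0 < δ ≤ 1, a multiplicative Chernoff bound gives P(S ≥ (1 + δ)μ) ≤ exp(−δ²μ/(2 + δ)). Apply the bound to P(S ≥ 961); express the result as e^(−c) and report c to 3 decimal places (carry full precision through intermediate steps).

101.848

Write 961 = (1 + δ)μ, so δ = 961/566.565 − 1 = 0.6961867…
Then the exponent is δ²μ/(2 + δ) = (961 − μ)² / (μ·(2 + δ)) = 101.847692.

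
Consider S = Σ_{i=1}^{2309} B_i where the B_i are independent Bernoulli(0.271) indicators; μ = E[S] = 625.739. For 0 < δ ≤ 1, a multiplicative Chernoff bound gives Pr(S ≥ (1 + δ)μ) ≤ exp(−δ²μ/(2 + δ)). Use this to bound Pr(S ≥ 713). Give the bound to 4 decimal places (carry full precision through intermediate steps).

0.0034

Write 713 = (1 + δ)μ, so δ = 713/625.739 − 1 = 0.1394527…
Then the exponent is δ²μ/(2 + δ) = (713 − μ)² / (μ·(2 + δ)) = 5.687802.
Bound = exp(−5.687802) = 0.00339.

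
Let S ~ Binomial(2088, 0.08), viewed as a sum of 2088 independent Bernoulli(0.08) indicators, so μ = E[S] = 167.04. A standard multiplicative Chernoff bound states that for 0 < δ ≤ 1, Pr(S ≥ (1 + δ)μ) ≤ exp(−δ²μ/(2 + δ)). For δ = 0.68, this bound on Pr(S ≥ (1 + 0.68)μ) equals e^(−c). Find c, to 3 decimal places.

c = δ²μ/(2 + δ) = 0.68²·167.04/(2 + 0.68) = 28.8206.

28.821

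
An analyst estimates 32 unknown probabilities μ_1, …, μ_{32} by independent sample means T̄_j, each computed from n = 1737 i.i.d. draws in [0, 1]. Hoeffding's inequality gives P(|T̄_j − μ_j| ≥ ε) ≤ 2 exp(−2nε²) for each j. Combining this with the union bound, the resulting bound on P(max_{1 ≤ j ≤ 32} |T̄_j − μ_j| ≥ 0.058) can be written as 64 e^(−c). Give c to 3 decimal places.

11.687

Union bound over the 32 events: P(max_{1 ≤ j ≤ 32} |T̄_j − μ_j| ≥ 0.058) ≤ 32·2·exp(−2nε²) = 64 exp(−2·1737·0.058²).
So c = 2·1737·0.058² = 11.6865.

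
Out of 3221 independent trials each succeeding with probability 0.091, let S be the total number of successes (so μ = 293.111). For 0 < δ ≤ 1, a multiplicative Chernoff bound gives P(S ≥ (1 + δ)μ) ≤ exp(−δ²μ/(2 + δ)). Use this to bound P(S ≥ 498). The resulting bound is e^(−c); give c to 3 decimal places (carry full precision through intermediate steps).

53.064

Write 498 = (1 + δ)μ, so δ = 498/293.111 − 1 = 0.699015…
Then the exponent is δ²μ/(2 + δ) = (498 − μ)² / (μ·(2 + δ)) = 53.063985.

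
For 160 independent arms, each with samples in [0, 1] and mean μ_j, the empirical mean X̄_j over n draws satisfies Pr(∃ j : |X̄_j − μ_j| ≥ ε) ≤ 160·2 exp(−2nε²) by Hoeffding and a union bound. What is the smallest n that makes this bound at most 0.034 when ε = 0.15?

Need 2·160·exp(−2nε²) ≤ 0.034, i.e. exp(−2nε²) ≤ 0.034/320.
So 2nε² ≥ ln(320/0.034) = 9.149716.
Hence n ≥ 9.149716/(2·0.15²) = 203.327.
The smallest integer n is 204.

204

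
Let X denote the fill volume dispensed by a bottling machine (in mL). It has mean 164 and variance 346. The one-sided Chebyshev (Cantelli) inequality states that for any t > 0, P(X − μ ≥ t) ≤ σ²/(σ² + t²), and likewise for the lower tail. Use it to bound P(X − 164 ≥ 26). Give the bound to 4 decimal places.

Here σ² = 346 and t = 26, so σ² + t² = 1022.
Cantelli's bound: 346/1022 = 0.3386.

0.3386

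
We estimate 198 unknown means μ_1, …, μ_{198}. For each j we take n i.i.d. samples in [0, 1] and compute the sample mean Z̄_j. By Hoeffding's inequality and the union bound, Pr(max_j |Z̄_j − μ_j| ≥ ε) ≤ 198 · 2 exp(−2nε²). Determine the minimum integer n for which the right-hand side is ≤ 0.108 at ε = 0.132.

236

Need 2·198·exp(−2nε²) ≤ 0.108, i.e. exp(−2nε²) ≤ 0.108/396.
So 2nε² ≥ ln(396/0.108) = 8.207038.
Hence n ≥ 8.207038/(2·0.132²) = 235.510.
The smallest integer n is 236.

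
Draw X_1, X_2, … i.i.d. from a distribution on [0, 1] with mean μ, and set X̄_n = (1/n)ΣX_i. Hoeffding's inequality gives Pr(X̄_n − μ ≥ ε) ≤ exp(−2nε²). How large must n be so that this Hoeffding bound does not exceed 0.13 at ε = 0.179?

Require exp(−2nε²) ≤ 0.13, i.e. 2nε² ≥ ln(1/0.13) = 2.040221.
So n ≥ 2.040221 / (2·0.179²) = 31.838.
The smallest integer n is 32.

32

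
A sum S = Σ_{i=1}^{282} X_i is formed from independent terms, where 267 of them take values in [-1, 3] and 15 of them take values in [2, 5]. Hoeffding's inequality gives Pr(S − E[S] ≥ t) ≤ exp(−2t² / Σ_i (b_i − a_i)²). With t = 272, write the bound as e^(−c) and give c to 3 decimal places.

33.576

Σ(b_i − a_i)² = 267·4² + 15·3² = 4407.
c = 2t² / 4407 = 2·272² / 4407 = 33.5757.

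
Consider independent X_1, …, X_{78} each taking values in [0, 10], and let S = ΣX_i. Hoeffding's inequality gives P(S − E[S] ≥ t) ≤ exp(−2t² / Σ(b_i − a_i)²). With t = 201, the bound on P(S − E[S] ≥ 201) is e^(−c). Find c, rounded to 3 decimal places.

10.359

Σ(b_i − a_i)² = 78·(10)² = 7800.
c = 2t²/7800 = 2·201²/7800 = 10.3592.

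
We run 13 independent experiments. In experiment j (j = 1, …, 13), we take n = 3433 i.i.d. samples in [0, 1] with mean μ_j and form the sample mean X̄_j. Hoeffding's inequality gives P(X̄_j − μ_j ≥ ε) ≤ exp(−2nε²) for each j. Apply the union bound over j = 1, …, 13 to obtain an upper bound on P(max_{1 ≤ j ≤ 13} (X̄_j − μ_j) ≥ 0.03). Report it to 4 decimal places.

Per-experiment Hoeffding bound: exp(−2·3433·0.03²) = exp(−6.17940) = 0.0020717.
Union bound over 13 events: 13·0.0020717 = 0.02693.

0.0269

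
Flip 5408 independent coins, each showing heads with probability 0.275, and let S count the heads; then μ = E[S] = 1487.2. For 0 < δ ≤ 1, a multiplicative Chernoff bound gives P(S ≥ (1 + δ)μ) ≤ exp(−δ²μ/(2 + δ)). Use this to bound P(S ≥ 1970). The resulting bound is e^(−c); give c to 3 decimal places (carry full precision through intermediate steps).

67.423

Write 1970 = (1 + δ)μ, so δ = 1970/1487.2 − 1 = 0.3246369…
Then the exponent is δ²μ/(2 + δ) = (1970 − μ)² / (μ·(2 + δ)) = 67.423302.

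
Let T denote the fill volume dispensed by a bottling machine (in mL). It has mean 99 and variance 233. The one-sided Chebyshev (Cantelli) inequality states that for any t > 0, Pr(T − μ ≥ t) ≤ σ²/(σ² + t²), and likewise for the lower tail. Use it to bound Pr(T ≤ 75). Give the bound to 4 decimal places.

0.2880

Here σ² = 233 and t = 24, so σ² + t² = 809.
Cantelli's bound: 233/809 = 0.2880.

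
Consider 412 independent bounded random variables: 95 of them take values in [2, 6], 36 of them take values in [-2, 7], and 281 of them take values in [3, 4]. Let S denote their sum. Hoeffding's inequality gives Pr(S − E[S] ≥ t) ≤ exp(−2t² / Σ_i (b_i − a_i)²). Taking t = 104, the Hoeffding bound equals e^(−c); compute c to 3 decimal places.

Σ(b_i − a_i)² = 95·4² + 36·9² + 281·1² = 4717.
c = 2t² / 4717 = 2·104² / 4717 = 4.5860.

4.586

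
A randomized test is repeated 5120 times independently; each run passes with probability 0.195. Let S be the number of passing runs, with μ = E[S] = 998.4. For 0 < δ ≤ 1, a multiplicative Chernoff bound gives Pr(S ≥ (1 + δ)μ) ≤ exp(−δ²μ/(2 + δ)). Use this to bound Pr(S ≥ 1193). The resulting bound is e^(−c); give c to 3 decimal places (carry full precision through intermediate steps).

17.281

Write 1193 = (1 + δ)μ, so δ = 1193/998.4 − 1 = 0.1949119…
Then the exponent is δ²μ/(2 + δ) = (1193 − μ)² / (μ·(2 + δ)) = 17.280807.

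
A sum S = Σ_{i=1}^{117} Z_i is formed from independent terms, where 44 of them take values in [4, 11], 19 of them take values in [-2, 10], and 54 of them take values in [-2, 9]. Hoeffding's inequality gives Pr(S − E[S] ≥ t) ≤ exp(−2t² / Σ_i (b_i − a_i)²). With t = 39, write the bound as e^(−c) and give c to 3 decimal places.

Σ(b_i − a_i)² = 44·7² + 19·12² + 54·11² = 11426.
c = 2t² / 11426 = 2·39² / 11426 = 0.2662.

0.266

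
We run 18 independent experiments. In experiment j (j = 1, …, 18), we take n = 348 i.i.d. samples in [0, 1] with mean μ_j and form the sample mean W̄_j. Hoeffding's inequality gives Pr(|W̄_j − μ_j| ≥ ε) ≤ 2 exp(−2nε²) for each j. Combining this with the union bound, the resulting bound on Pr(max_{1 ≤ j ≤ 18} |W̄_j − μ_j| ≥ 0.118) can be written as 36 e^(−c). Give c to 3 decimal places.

9.691

Union bound over the 18 events: Pr(max_{1 ≤ j ≤ 18} |W̄_j − μ_j| ≥ 0.118) ≤ 18·2·exp(−2nε²) = 36 exp(−2·348·0.118²).
So c = 2·348·0.118² = 9.6911.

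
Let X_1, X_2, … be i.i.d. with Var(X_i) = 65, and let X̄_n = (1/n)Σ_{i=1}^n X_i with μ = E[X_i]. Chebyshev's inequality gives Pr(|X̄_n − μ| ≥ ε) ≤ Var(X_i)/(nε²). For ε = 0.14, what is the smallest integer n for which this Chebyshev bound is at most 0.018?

Require 65/(n·0.14²) ≤ 0.018, i.e. n ≥ 65/(0.018·0.14²) = 184240.363.
The smallest integer n is 184241.

184241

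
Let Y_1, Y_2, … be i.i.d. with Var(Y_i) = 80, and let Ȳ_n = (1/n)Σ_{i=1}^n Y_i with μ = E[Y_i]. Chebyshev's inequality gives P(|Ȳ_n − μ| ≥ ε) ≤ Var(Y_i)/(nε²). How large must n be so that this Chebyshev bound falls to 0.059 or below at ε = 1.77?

433

Require 80/(n·1.77²) ≤ 0.059, i.e. n ≥ 80/(0.059·1.77²) = 432.804.
The smallest integer n is 433.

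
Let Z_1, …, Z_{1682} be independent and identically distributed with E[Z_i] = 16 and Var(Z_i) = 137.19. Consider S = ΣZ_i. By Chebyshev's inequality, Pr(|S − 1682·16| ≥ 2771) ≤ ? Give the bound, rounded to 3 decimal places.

Var(S) = n·Var(Z_i) = 1682·137.19 = 230753.58.
Chebyshev: Pr(|S − 1682·16| ≥ 2771) ≤ Var(S)/2771² = 230753.58/7678441 = 0.0301.

0.030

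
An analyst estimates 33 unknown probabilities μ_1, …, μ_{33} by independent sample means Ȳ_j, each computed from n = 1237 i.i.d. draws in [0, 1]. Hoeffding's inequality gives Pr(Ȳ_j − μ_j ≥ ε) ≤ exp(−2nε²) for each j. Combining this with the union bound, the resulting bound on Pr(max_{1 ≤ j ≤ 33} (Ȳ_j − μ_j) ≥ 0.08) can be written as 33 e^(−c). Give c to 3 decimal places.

Union bound over the 33 events: Pr(max_{1 ≤ j ≤ 33} (Ȳ_j − μ_j) ≥ 0.08) ≤ 33·exp(−2nε²) = 33 exp(−2·1237·0.08²).
So c = 2·1237·0.08² = 15.8336.

15.834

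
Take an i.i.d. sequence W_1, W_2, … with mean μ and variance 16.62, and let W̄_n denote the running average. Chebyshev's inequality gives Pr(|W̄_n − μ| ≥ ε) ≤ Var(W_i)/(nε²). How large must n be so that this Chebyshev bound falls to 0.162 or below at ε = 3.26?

Require 16.62/(n·3.26²) ≤ 0.162, i.e. n ≥ 16.62/(0.162·3.26²) = 9.653.
The smallest integer n is 10.

10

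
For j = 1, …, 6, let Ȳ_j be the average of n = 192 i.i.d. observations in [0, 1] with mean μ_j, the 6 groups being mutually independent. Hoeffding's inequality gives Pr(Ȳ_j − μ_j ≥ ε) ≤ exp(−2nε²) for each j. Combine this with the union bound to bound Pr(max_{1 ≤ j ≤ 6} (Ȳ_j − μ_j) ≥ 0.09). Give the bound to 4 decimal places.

Per-experiment Hoeffding bound: exp(−2·192·0.09²) = exp(−3.11040) = 0.044583.
Union bound over 6 events: 6·0.044583 = 0.26750.

0.2675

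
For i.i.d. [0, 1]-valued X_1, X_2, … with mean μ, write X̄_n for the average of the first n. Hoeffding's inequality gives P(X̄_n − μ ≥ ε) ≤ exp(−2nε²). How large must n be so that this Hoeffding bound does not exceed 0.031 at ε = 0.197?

Require exp(−2nε²) ≤ 0.031, i.e. 2nε² ≥ ln(1/0.031) = 3.473768.
So n ≥ 3.473768 / (2·0.197²) = 44.755.
The smallest integer n is 45.

45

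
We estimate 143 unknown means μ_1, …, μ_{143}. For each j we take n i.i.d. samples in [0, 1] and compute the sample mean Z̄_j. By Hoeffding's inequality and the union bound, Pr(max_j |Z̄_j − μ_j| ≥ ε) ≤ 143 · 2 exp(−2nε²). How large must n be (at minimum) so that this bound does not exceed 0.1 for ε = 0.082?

Need 2·143·exp(−2nε²) ≤ 0.1, i.e. exp(−2nε²) ≤ 0.1/286.
So 2nε² ≥ ln(286/0.1) = 7.958577.
Hence n ≥ 7.958577/(2·0.082²) = 591.804.
The smallest integer n is 592.

592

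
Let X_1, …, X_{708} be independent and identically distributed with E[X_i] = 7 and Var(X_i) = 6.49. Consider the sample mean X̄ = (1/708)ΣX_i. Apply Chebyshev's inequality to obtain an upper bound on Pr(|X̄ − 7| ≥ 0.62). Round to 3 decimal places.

0.024

Var(X̄) = Var(X_i)/n = 6.49/708 = 0.0091667.
Chebyshev: Pr(|X̄ − 7| ≥ 0.62) ≤ Var(X̄)/(0.62)² = 6.49/(708·0.62²) = 0.0238.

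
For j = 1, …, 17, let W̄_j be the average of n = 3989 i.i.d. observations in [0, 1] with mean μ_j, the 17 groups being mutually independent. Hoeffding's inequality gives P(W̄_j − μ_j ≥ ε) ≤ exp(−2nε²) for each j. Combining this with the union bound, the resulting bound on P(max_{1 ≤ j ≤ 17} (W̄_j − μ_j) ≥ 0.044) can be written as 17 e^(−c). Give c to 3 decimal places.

Union bound over the 17 events: P(max_{1 ≤ j ≤ 17} (W̄_j − μ_j) ≥ 0.044) ≤ 17·exp(−2nε²) = 17 exp(−2·3989·0.044²).
So c = 2·3989·0.044² = 15.4454.

15.445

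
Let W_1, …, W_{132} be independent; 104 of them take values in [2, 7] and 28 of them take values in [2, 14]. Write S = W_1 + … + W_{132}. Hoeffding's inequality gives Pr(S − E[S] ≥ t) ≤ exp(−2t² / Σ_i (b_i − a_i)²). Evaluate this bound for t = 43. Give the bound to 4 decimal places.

Σ(b_i − a_i)² = 104·5² + 28·12² = 6632.
Exponent = 2·43² / 6632 = 0.55760.
Bound = exp(−0.55760) = 0.57258.

0.5726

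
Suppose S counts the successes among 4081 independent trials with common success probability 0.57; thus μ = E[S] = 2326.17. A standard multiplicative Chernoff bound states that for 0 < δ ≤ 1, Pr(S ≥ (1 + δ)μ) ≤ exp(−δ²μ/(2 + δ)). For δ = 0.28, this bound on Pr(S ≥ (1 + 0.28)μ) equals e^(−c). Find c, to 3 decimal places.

c = δ²μ/(2 + δ) = 0.28²·2326.17/(2 + 0.28) = 79.9876.

79.988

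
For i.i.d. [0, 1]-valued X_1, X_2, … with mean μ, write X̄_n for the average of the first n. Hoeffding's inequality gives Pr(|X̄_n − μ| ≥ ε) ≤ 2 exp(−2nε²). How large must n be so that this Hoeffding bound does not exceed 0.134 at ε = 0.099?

Require 2·exp(−2nε²) ≤ 0.134, i.e. 2nε² ≥ ln(2/0.134) = 2.703063.
So n ≥ 2.703063 / (2·0.099²) = 137.897.
The smallest integer n is 138.

138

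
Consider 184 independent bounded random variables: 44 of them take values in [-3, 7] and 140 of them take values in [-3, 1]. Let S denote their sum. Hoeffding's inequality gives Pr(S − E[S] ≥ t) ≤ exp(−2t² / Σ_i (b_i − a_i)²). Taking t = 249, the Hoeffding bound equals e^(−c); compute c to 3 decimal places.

18.675

Σ(b_i − a_i)² = 44·10² + 140·4² = 6640.
c = 2t² / 6640 = 2·249² / 6640 = 18.6750.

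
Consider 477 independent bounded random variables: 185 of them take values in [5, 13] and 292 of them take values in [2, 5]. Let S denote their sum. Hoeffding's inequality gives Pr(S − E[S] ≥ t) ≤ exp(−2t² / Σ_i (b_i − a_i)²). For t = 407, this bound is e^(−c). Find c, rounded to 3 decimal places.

22.899

Σ(b_i − a_i)² = 185·8² + 292·3² = 14468.
c = 2t² / 14468 = 2·407² / 14468 = 22.8987.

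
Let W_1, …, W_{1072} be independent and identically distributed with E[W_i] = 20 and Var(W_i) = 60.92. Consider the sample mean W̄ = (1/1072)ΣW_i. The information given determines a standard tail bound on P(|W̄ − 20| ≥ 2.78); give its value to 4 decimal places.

With mean and variance of each term known, Chebyshev's inequality bounds the deviation of the sum (or sample mean).
Var(W̄) = Var(W_i)/n = 60.92/1072 = 0.056828.
Chebyshev: P(|W̄ − 20| ≥ 2.78) ≤ Var(W̄)/(2.78)² = 60.92/(1072·2.78²) = 0.0074.

0.0074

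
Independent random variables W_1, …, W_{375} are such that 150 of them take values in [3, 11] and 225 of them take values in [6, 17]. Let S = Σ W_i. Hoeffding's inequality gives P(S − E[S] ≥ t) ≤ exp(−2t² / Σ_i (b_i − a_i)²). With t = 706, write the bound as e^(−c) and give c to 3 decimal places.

27.071

Σ(b_i − a_i)² = 150·8² + 225·11² = 36825.
c = 2t² / 36825 = 2·706² / 36825 = 27.0705.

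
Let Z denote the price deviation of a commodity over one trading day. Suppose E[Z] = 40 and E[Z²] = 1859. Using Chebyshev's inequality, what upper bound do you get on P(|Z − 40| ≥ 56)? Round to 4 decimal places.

0.0826

Var(Z) = E[Z²] − (E[Z])² = 1859 − 1600 = 259.
Chebyshev's inequality: P(|Z − μ| ≥ t) ≤ Var(Z)/t² = 259/3136 = 0.0826.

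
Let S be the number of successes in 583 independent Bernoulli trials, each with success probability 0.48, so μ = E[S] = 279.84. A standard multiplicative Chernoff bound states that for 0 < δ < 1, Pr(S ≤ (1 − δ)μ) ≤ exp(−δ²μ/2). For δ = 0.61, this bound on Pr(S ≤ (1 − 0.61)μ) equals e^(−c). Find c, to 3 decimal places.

52.064

c = δ²μ/2 = 0.61²·279.84/2 = 52.0642.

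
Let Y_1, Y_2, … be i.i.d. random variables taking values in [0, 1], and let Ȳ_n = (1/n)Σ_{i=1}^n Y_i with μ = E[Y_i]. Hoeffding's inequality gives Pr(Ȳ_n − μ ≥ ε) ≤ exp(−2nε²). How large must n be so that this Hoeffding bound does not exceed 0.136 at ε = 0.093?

116

Require exp(−2nε²) ≤ 0.136, i.e. 2nε² ≥ ln(1/0.136) = 1.995100.
So n ≥ 1.995100 / (2·0.093²) = 115.337.
The smallest integer n is 116.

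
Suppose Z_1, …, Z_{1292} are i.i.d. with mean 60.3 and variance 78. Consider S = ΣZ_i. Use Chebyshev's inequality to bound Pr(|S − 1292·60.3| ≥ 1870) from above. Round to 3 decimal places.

0.029

Var(S) = n·Var(Z_i) = 1292·78 = 100776.
Chebyshev: Pr(|S − 1292·60.3| ≥ 1870) ≤ Var(S)/1870² = 100776/3496900 = 0.0288.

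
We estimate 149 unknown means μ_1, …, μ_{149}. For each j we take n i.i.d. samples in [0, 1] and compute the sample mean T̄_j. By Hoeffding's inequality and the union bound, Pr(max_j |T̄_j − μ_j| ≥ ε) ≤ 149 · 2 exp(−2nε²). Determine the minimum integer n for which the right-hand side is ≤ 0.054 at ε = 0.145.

205

Need 2·149·exp(−2nε²) ≤ 0.054, i.e. exp(−2nε²) ≤ 0.054/298.
So 2nε² ≥ ln(298/0.054) = 8.615865.
Hence n ≥ 8.615865/(2·0.145²) = 204.896.
The smallest integer n is 205.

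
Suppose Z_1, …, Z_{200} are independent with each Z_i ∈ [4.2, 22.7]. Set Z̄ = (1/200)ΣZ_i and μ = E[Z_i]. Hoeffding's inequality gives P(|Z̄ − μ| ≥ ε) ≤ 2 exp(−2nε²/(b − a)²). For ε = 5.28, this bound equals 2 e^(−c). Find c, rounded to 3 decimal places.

c = 2nε²/(b − a)² = 2·200·5.28² / 18.5² = 32.5825.

32.582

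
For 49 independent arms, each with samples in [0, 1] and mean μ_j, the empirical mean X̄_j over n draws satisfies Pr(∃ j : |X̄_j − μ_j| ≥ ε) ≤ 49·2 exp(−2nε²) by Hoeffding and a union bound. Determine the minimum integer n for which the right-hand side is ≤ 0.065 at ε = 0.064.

894

Need 2·49·exp(−2nε²) ≤ 0.065, i.e. exp(−2nε²) ≤ 0.065/98.
So 2nε² ≥ ln(98/0.065) = 7.318335.
Hence n ≥ 7.318335/(2·0.064²) = 893.351.
The smallest integer n is 894.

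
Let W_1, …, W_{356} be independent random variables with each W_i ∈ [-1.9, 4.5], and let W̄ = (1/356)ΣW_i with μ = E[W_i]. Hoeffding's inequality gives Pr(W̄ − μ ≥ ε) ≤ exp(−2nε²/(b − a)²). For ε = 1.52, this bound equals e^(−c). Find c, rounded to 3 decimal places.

40.161

c = 2nε²/(b − a)² = 2·356·1.52² / 6.4² = 40.1613.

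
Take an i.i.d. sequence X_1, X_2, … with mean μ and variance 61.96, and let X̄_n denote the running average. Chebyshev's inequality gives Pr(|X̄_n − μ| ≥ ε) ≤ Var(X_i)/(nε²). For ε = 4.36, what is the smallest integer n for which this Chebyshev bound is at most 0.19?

18

Require 61.96/(n·4.36²) ≤ 0.19, i.e. n ≥ 61.96/(0.19·4.36²) = 17.155.
The smallest integer n is 18.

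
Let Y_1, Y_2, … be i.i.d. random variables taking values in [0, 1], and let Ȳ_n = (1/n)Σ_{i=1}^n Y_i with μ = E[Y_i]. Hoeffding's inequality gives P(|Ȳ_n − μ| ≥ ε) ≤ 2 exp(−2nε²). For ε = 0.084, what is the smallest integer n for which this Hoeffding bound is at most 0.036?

285

Require 2·exp(−2nε²) ≤ 0.036, i.e. 2nε² ≥ ln(2/0.036) = 4.017384.
So n ≥ 4.017384 / (2·0.084²) = 284.679.
The smallest integer n is 285.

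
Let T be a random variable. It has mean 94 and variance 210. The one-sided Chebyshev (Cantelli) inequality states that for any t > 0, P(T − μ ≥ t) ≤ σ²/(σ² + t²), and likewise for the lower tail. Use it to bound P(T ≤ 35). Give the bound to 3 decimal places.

0.057

Here σ² = 210 and t = 59, so σ² + t² = 3691.
Cantelli's bound: 210/3691 = 0.0569.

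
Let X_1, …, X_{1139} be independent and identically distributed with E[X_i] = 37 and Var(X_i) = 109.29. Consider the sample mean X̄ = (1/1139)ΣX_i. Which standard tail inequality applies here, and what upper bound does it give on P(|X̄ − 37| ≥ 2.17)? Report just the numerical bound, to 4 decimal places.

0.0204

With mean and variance of each term known, Chebyshev's inequality bounds the deviation of the sum (or sample mean).
Var(X̄) = Var(X_i)/n = 109.29/1139 = 0.095953.
Chebyshev: P(|X̄ − 37| ≥ 2.17) ≤ Var(X̄)/(2.17)² = 109.29/(1139·2.17²) = 0.0204.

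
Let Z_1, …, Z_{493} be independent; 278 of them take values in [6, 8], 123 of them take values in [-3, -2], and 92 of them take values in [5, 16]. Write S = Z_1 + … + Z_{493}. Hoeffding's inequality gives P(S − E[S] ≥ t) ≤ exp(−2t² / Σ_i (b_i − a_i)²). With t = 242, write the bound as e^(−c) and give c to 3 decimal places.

Σ(b_i − a_i)² = 278·2² + 123·1² + 92·11² = 12367.
c = 2t² / 12367 = 2·242² / 12367 = 9.4710.

9.471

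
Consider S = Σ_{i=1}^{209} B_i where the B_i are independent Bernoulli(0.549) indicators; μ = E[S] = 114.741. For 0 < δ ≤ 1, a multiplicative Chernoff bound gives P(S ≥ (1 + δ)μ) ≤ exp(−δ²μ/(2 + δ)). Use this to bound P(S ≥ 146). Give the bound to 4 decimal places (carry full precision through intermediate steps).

Write 146 = (1 + δ)μ, so δ = 146/114.741 − 1 = 0.272431…
Then the exponent is δ²μ/(2 + δ) = (146 − μ)² / (μ·(2 + δ)) = 3.747493.
Bound = exp(−3.747493) = 0.02358.

0.0236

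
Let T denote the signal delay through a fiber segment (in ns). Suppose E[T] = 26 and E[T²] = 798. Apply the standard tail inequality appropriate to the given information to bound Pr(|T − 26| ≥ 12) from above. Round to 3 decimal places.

The first two moments determine the variance, so Chebyshev's inequality is the sharpest standard bound available.
Var(T) = E[T²] − (E[T])² = 798 − 676 = 122.
Chebyshev's inequality: Pr(|T − μ| ≥ t) ≤ Var(T)/t² = 122/144 = 0.8472.

0.847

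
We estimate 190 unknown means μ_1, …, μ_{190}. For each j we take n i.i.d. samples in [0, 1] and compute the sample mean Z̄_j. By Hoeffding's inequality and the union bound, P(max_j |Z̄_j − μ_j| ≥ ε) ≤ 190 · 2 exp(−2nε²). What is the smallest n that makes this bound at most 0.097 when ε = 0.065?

980

Need 2·190·exp(−2nε²) ≤ 0.097, i.e. exp(−2nε²) ≤ 0.097/380.
So 2nε² ≥ ln(380/0.097) = 8.273216.
Hence n ≥ 8.273216/(2·0.065²) = 979.079.
The smallest integer n is 980.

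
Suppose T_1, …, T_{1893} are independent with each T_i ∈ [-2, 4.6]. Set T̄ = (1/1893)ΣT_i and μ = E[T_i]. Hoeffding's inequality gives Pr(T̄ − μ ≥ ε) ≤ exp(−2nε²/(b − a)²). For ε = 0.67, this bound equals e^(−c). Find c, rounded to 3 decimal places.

c = 2nε²/(b − a)² = 2·1893·0.67² / 6.6² = 39.0160.

39.016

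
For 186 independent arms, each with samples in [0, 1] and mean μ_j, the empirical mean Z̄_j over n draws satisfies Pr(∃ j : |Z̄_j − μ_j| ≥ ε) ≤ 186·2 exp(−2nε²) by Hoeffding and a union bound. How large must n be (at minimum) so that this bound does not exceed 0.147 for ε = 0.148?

Need 2·186·exp(−2nε²) ≤ 0.147, i.e. exp(−2nε²) ≤ 0.147/372.
So 2nε² ≥ ln(372/0.147) = 7.836217.
Hence n ≥ 7.836217/(2·0.148²) = 178.876.
The smallest integer n is 179.

179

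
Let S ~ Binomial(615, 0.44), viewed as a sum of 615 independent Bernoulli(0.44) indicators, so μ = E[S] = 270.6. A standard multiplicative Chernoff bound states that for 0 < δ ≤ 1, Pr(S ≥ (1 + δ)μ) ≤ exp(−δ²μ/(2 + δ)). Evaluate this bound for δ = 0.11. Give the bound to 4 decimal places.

Exponent = δ²μ/(2 + δ) = 0.11²·270.6/2.11 = 1.5518.
Bound = exp(−1.5518) = 0.21187.

0.2119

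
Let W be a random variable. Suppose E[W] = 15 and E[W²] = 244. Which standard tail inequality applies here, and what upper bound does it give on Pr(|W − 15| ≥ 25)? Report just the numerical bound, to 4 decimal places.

0.0304

The first two moments determine the variance, so Chebyshev's inequality is the sharpest standard bound available.
Var(W) = E[W²] − (E[W])² = 244 − 225 = 19.
Chebyshev's inequality: Pr(|W − μ| ≥ t) ≤ Var(W)/t² = 19/625 = 0.0304.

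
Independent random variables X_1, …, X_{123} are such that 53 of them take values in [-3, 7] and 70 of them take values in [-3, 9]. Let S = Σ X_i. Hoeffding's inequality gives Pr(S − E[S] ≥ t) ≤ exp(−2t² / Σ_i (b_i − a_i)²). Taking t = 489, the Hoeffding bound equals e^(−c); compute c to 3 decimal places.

Σ(b_i − a_i)² = 53·10² + 70·12² = 15380.
c = 2t² / 15380 = 2·489² / 15380 = 31.0951.

31.095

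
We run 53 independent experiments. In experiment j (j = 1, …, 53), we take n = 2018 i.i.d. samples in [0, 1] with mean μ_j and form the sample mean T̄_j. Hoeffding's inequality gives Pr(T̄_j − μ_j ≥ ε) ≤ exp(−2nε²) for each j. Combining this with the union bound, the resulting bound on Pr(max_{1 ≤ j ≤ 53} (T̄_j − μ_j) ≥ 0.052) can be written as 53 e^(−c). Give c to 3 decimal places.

Union bound over the 53 events: Pr(max_{1 ≤ j ≤ 53} (T̄_j − μ_j) ≥ 0.052) ≤ 53·exp(−2nε²) = 53 exp(−2·2018·0.052²).
So c = 2·2018·0.052² = 10.9133.

10.913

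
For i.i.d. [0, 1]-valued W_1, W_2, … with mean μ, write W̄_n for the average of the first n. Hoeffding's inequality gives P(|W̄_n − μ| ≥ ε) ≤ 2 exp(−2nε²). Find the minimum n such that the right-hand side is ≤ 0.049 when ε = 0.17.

65

Require 2·exp(−2nε²) ≤ 0.049, i.e. 2nε² ≥ ln(2/0.049) = 3.709082.
So n ≥ 3.709082 / (2·0.17²) = 64.171.
The smallest integer n is 65.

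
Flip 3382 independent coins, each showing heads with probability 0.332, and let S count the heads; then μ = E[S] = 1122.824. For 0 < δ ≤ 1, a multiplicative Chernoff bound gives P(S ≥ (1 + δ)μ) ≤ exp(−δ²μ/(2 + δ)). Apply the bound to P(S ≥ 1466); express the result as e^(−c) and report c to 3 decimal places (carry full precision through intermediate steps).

45.492

Write 1466 = (1 + δ)μ, so δ = 1466/1122.824 − 1 = 0.3056365…
Then the exponent is δ²μ/(2 + δ) = (1466 − μ)² / (μ·(2 + δ)) = 45.491608.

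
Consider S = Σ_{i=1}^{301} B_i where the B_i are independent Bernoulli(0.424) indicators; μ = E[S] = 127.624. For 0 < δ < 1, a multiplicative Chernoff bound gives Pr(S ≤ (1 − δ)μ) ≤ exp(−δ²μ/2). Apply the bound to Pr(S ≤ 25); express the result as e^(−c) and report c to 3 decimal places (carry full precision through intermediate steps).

Write 25 = (1 − δ)μ, so δ = 1 − 25/127.624 = 0.8041121…
Then the exponent is δ²μ/2 = (μ − 25)²/(2μ) = 41.260599.

41.261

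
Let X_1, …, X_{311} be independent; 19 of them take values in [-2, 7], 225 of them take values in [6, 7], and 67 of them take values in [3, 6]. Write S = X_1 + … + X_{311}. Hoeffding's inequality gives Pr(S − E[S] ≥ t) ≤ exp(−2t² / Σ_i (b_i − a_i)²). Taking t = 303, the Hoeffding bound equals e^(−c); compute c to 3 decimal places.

77.574

Σ(b_i − a_i)² = 19·9² + 225·1² + 67·3² = 2367.
c = 2t² / 2367 = 2·303² / 2367 = 77.5741.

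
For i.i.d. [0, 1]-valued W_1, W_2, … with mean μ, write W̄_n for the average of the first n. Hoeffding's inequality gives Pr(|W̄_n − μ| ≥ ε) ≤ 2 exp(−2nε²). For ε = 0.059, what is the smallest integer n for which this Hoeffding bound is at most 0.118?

Require 2·exp(−2nε²) ≤ 0.118, i.e. 2nε² ≥ ln(2/0.118) = 2.830218.
So n ≥ 2.830218 / (2·0.059²) = 406.524.
The smallest integer n is 407.

407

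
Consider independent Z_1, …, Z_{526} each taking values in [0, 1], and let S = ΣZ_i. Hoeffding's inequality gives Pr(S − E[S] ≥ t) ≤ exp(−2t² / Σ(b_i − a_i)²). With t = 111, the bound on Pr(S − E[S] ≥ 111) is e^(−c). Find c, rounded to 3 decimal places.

46.848

Σ(b_i − a_i)² = 526·(1)² = 526.
c = 2t²/526 = 2·111²/526 = 46.8479.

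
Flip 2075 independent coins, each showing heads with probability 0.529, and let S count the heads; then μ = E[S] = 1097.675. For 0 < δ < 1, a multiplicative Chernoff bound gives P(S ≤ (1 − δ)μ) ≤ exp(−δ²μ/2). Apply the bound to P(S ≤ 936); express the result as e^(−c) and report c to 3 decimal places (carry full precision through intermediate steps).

11.906

Write 936 = (1 − δ)μ, so δ = 1 − 936/1097.675 = 0.1472886…
Then the exponent is δ²μ/2 = (μ − 936)²/(2μ) = 11.906441.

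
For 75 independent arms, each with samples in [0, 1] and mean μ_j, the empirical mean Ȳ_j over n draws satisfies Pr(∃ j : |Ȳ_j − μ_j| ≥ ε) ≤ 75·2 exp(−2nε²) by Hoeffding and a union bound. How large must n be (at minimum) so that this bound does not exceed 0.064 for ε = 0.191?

Need 2·75·exp(−2nε²) ≤ 0.064, i.e. exp(−2nε²) ≤ 0.064/150.
So 2nε² ≥ ln(150/0.064) = 7.759507.
Hence n ≥ 7.759507/(2·0.191²) = 106.350.
The smallest integer n is 107.

107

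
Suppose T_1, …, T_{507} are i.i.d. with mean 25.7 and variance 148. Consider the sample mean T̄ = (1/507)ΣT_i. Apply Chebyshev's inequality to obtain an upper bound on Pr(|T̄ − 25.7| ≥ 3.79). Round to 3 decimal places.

0.020

Var(T̄) = Var(T_i)/n = 148/507 = 0.29191.
Chebyshev: Pr(|T̄ − 25.7| ≥ 3.79) ≤ Var(T̄)/(3.79)² = 148/(507·3.79²) = 0.0203.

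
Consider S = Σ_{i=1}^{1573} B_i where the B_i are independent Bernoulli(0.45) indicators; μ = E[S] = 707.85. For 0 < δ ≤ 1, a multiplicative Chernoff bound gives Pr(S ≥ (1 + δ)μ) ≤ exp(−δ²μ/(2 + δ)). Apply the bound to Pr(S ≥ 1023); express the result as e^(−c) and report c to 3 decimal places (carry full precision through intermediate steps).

Write 1023 = (1 + δ)μ, so δ = 1023/707.85 − 1 = 0.4452214…
Then the exponent is δ²μ/(2 + δ) = (1023 − μ)² / (μ·(2 + δ)) = 57.381935.

57.382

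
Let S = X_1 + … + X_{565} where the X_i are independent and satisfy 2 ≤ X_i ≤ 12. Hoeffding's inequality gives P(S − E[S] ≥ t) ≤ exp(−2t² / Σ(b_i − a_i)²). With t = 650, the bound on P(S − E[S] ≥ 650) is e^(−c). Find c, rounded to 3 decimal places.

Σ(b_i − a_i)² = 565·(10)² = 56500.
c = 2t²/56500 = 2·650²/56500 = 14.9558.

14.956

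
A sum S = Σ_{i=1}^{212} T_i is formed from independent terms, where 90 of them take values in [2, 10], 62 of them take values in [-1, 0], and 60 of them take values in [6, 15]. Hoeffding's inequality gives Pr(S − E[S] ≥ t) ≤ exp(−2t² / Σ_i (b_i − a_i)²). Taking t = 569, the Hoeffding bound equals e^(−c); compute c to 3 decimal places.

Σ(b_i − a_i)² = 90·8² + 62·1² + 60·9² = 10682.
c = 2t² / 10682 = 2·569² / 10682 = 60.6180.

60.618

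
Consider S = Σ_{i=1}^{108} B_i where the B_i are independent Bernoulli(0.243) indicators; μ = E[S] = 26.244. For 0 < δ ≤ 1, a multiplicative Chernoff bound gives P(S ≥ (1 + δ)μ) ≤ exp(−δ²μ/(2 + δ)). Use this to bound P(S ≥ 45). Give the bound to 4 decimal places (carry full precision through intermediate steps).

Write 45 = (1 + δ)μ, so δ = 45/26.244 − 1 = 0.7146776…
Then the exponent is δ²μ/(2 + δ) = (45 − μ)² / (μ·(2 + δ)) = 4.937785.
Bound = exp(−4.937785) = 0.00717.

0.0072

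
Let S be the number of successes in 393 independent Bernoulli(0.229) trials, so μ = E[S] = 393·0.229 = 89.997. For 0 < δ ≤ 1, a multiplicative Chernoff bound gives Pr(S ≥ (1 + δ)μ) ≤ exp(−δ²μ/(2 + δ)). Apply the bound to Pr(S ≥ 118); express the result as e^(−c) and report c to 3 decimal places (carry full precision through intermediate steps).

3.770

Write 118 = (1 + δ)μ, so δ = 118/89.997 − 1 = 0.3111548…
Then the exponent is δ²μ/(2 + δ) = (118 − μ)² / (μ·(2 + δ)) = 3.770093.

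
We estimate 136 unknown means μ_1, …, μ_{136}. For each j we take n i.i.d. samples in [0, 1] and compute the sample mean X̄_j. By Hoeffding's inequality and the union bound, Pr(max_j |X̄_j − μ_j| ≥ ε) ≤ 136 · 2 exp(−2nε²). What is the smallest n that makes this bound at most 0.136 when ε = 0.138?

Need 2·136·exp(−2nε²) ≤ 0.136, i.e. exp(−2nε²) ≤ 0.136/272.
So 2nε² ≥ ln(272/0.136) = 7.600902.
Hence n ≥ 7.600902/(2·0.138²) = 199.562.
The smallest integer n is 200.

200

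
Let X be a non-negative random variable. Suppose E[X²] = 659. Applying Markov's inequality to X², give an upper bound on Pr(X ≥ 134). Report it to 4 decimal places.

Since X ≥ 0, the event {X ≥ 134} is the same as {X² ≥ 17956}.
Markov's inequality applied to X² gives Pr(X² ≥ 17956) ≤ E[X²]/17956 = 659/17956 = 0.0367.

0.0367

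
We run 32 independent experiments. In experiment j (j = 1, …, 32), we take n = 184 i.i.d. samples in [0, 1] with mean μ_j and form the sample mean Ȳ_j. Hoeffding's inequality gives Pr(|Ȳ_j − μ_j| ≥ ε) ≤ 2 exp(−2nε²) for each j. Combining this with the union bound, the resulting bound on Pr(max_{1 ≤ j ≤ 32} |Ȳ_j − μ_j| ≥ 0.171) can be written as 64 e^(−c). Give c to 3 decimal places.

10.761

Union bound over the 32 events: Pr(max_{1 ≤ j ≤ 32} |Ȳ_j − μ_j| ≥ 0.171) ≤ 32·2·exp(−2nε²) = 64 exp(−2·184·0.171²).
So c = 2·184·0.171² = 10.7607.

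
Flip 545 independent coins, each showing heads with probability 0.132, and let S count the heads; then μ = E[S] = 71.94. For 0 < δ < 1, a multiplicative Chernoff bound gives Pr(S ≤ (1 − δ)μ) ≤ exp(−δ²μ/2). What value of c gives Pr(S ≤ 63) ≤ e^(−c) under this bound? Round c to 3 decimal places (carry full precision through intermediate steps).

Write 63 = (1 − δ)μ, so δ = 1 − 63/71.94 = 0.1242702…
Then the exponent is δ²μ/2 = (μ − 63)²/(2μ) = 0.555488.

0.555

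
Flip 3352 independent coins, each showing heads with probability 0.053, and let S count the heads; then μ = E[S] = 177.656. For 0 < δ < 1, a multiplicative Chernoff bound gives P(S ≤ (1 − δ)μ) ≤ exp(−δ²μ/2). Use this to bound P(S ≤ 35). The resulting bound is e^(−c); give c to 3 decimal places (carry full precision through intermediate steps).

57.276

Write 35 = (1 − δ)μ, so δ = 1 − 35/177.656 = 0.80299…
Then the exponent is δ²μ/2 = (μ − 35)²/(2μ) = 57.275674.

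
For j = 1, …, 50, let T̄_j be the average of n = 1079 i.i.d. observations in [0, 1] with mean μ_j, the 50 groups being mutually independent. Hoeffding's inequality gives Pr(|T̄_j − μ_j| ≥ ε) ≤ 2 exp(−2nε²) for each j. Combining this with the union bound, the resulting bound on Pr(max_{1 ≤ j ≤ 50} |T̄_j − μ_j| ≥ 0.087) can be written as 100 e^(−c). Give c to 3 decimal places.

16.334

Union bound over the 50 events: Pr(max_{1 ≤ j ≤ 50} |T̄_j − μ_j| ≥ 0.087) ≤ 50·2·exp(−2nε²) = 100 exp(−2·1079·0.087²).
So c = 2·1079·0.087² = 16.3339.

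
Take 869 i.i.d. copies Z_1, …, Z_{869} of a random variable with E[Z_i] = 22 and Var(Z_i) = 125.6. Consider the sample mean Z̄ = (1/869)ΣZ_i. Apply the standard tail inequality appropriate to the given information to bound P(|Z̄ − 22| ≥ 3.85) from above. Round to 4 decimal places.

With mean and variance of each term known, Chebyshev's inequality bounds the deviation of the sum (or sample mean).
Var(Z̄) = Var(Z_i)/n = 125.6/869 = 0.14453.
Chebyshev: P(|Z̄ − 22| ≥ 3.85) ≤ Var(Z̄)/(3.85)² = 125.6/(869·3.85²) = 0.0098.

0.0098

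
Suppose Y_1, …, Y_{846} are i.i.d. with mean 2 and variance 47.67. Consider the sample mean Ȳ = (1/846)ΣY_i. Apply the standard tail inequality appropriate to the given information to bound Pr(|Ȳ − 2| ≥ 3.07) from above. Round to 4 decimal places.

0.0060

With mean and variance of each term known, Chebyshev's inequality bounds the deviation of the sum (or sample mean).
Var(Ȳ) = Var(Y_i)/n = 47.67/846 = 0.056348.
Chebyshev: Pr(|Ȳ − 2| ≥ 3.07) ≤ Var(Ȳ)/(3.07)² = 47.67/(846·3.07²) = 0.0060.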